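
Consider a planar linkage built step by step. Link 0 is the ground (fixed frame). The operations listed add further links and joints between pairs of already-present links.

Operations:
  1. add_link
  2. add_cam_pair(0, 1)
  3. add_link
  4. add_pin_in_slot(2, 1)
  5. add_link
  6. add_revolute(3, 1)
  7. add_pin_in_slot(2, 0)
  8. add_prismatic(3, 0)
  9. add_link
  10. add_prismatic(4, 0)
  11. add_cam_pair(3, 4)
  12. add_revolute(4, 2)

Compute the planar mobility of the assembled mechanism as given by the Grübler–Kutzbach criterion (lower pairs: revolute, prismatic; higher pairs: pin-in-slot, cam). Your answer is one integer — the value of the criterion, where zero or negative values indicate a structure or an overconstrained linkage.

(L,J1,J2)=(1,0,0); link0 fixed
link1: (2,0,0)
C 0-1 [J2]: (2,0,1)
link2: (3,0,1)
PS 2-1 [J2]: (3,0,2)
link3: (4,0,2)
R 3-1 [J1]: (4,1,2)
PS 2-0 [J2]: (4,1,3)
P 3-0 [J1]: (4,2,3)
link4: (5,2,3)
P 4-0 [J1]: (5,3,3)
C 3-4 [J2]: (5,3,4)
R 4-2 [J1]: (5,4,4)
Grübler: 3·4 − 2·4 − 4 = 0

M = 0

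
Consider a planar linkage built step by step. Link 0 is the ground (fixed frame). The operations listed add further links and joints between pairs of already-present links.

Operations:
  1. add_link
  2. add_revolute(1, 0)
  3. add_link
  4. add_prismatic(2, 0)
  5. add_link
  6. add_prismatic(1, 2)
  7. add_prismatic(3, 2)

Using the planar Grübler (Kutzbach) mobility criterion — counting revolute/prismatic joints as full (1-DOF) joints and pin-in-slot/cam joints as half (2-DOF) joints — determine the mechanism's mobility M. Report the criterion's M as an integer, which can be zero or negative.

ground; <1,0,0>
#1 <2,0,0>
R:1↔0 J1 <2,1,0>
#2 <3,1,0>
P:2↔0 J1 <3,2,0>
#3 <4,2,0>
P:1↔2 J1 <4,3,0>
P:3↔2 J1 <4,4,0>
3×3 − 2×4 − 1×0 = 1

M = 1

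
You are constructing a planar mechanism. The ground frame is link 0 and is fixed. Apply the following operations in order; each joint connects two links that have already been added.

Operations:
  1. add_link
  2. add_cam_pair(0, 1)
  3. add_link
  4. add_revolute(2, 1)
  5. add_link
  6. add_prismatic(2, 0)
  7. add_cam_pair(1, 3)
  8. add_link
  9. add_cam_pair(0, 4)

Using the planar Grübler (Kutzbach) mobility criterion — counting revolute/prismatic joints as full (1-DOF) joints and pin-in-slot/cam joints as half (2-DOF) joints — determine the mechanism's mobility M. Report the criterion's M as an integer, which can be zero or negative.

(L,J1,J2)=(1,0,0); link0 fixed
link1: (2,0,0)
C 0-1 [J2]: (2,0,1)
link2: (3,0,1)
R 2-1 [J1]: (3,1,1)
link3: (4,1,1)
P 2-0 [J1]: (4,2,1)
C 1-3 [J2]: (4,2,2)
link4: (5,2,2)
C 0-4 [J2]: (5,2,3)
Grübler: 3·4 − 2·2 − 3 = 5

M = 5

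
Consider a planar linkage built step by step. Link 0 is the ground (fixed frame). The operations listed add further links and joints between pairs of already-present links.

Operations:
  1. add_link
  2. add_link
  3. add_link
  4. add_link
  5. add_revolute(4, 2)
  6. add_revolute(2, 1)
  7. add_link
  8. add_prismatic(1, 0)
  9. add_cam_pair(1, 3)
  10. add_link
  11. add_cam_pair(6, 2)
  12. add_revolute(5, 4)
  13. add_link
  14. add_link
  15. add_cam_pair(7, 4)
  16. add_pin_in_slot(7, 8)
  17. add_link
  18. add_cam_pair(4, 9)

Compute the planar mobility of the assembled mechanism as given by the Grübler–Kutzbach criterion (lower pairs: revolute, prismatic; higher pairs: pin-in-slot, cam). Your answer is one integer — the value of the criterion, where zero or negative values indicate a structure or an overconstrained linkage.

(L,J1,J2)=(1,0,0); link0 fixed
link1: (2,0,0)
link2: (3,0,0)
link3: (4,0,0)
link4: (5,0,0)
R 4-2 [J1]: (5,1,0)
R 2-1 [J1]: (5,2,0)
link5: (6,2,0)
P 1-0 [J1]: (6,3,0)
C 1-3 [J2]: (6,3,1)
link6: (7,3,1)
C 6-2 [J2]: (7,3,2)
R 5-4 [J1]: (7,4,2)
link7: (8,4,2)
link8: (9,4,2)
C 7-4 [J2]: (9,4,3)
PS 7-8 [J2]: (9,4,4)
link9: (10,4,4)
C 4-9 [J2]: (10,4,5)
Grübler: 3·9 − 2·4 − 5 = 14

M = 14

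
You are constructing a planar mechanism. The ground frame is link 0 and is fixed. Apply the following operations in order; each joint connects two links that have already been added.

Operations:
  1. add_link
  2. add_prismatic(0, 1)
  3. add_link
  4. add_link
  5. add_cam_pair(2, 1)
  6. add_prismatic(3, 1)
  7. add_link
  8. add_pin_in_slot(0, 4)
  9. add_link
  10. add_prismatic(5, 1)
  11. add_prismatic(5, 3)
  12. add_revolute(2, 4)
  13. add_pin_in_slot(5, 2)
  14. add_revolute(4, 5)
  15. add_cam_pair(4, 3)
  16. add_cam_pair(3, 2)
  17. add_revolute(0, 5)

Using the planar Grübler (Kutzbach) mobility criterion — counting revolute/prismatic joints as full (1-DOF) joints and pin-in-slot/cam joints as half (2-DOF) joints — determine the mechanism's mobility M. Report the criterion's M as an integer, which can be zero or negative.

(L,J1,J2)=(1,0,0); link0 fixed
link1: (2,0,0)
P 0-1 [J1]: (2,1,0)
link2: (3,1,0)
link3: (4,1,0)
C 2-1 [J2]: (4,1,1)
P 3-1 [J1]: (4,2,1)
link4: (5,2,1)
PS 0-4 [J2]: (5,2,2)
link5: (6,2,2)
P 5-1 [J1]: (6,3,2)
P 5-3 [J1]: (6,4,2)
R 2-4 [J1]: (6,5,2)
PS 5-2 [J2]: (6,5,3)
R 4-5 [J1]: (6,6,3)
C 4-3 [J2]: (6,6,4)
C 3-2 [J2]: (6,6,5)
R 0-5 [J1]: (6,7,5)
Grübler: 3·5 − 2·7 − 5 = -4

M = -4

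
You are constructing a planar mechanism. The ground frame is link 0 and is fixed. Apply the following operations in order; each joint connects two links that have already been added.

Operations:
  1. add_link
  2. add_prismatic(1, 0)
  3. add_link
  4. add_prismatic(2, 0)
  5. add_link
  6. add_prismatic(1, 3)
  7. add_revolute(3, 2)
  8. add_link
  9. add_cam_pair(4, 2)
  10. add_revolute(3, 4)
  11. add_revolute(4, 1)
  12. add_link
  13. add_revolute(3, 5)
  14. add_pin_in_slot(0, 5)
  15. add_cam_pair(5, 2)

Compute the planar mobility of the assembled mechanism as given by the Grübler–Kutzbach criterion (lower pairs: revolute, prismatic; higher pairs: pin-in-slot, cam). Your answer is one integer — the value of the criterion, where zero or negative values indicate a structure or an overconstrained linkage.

L=1 J1=0 J2=0
add link → L=2 J1=0 J2=0
P@1,0 dof=1 J1 → L=2 J1=1 J2=0
add link → L=3 J1=1 J2=0
P@2,0 dof=1 J1 → L=3 J1=2 J2=0
add link → L=4 J1=2 J2=0
P@1,3 dof=1 J1 → L=4 J1=3 J2=0
R@3,2 dof=1 J1 → L=4 J1=4 J2=0
add link → L=5 J1=4 J2=0
C@4,2 dof=2 J2 → L=5 J1=4 J2=1
R@3,4 dof=1 J1 → L=5 J1=5 J2=1
R@4,1 dof=1 J1 → L=5 J1=6 J2=1
add link → L=6 J1=6 J2=1
R@3,5 dof=1 J1 → L=6 J1=7 J2=1
PS@0,5 dof=2 J2 → L=6 J1=7 J2=2
C@5,2 dof=2 J2 → L=6 J1=7 J2=3
M=3(L−1)−2J1−J2=3·5−2·7−3=-2

M = -2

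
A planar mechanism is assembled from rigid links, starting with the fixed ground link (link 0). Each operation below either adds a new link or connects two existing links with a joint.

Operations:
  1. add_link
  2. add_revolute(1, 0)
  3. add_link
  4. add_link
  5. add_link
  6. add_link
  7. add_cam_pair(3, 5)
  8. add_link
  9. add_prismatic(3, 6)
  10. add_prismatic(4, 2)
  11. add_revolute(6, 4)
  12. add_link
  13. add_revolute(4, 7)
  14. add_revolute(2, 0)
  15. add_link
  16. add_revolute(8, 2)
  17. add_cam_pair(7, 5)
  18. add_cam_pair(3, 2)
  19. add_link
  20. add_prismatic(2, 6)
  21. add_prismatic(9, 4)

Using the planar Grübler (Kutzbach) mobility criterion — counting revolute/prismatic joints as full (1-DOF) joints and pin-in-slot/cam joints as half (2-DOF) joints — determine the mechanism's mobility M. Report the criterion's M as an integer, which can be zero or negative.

link 0 = ground. State L|J1|J2 = 1|0|0
+link1  2|0|0
R(1,0) f=1→J1  2|1|0
+link2  3|1|0
+link3  4|1|0
+link4  5|1|0
+link5  6|1|0
C(3,5) f=2→J2  6|1|1
+link6  7|1|1
P(3,6) f=1→J1  7|2|1
P(4,2) f=1→J1  7|3|1
R(6,4) f=1→J1  7|4|1
+link7  8|4|1
R(4,7) f=1→J1  8|5|1
R(2,0) f=1→J1  8|6|1
+link8  9|6|1
R(8,2) f=1→J1  9|7|1
C(7,5) f=2→J2  9|7|2
C(3,2) f=2→J2  9|7|3
+link9  10|7|3
P(2,6) f=1→J1  10|8|3
P(9,4) f=1→J1  10|9|3
M = 3(10−1)−2·9−3 = 27−18−3 = 6

M = 6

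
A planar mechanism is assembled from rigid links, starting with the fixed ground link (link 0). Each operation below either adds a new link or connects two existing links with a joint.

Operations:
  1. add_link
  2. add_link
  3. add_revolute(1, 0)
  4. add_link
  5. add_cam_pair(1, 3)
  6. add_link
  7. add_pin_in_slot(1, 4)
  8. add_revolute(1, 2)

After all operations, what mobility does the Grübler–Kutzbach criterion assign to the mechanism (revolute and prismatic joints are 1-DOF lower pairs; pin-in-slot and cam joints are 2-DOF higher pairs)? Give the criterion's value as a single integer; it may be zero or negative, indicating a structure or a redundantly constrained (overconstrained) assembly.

(L,J1,J2)=(1,0,0); link0 fixed
link1: (2,0,0)
link2: (3,0,0)
R 1-0 [J1]: (3,1,0)
link3: (4,1,0)
C 1-3 [J2]: (4,1,1)
link4: (5,1,1)
PS 1-4 [J2]: (5,1,2)
R 1-2 [J1]: (5,2,2)
Grübler: 3·4 − 2·2 − 2 = 6

M = 6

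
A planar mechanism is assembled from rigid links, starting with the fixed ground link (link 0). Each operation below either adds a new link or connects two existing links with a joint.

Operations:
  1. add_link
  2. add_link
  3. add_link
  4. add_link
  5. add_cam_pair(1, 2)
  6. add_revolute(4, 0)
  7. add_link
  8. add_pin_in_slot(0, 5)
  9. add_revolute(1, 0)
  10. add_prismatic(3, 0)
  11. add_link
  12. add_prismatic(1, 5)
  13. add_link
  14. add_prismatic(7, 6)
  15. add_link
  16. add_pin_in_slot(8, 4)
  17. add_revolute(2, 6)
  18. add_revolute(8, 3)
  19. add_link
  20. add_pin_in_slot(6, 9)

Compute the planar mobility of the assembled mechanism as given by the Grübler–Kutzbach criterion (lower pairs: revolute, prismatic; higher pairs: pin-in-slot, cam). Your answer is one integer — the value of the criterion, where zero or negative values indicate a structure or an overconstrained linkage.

M = 9

L=1 J1=0 J2=0
add link → L=2 J1=0 J2=0
add link → L=3 J1=0 J2=0
add link → L=4 J1=0 J2=0
add link → L=5 J1=0 J2=0
C@1,2 dof=2 J2 → L=5 J1=0 J2=1
R@4,0 dof=1 J1 → L=5 J1=1 J2=1
add link → L=6 J1=1 J2=1
PS@0,5 dof=2 J2 → L=6 J1=1 J2=2
R@1,0 dof=1 J1 → L=6 J1=2 J2=2
P@3,0 dof=1 J1 → L=6 J1=3 J2=2
add link → L=7 J1=3 J2=2
P@1,5 dof=1 J1 → L=7 J1=4 J2=2
add link → L=8 J1=4 J2=2
P@7,6 dof=1 J1 → L=8 J1=5 J2=2
add link → L=9 J1=5 J2=2
PS@8,4 dof=2 J2 → L=9 J1=5 J2=3
R@2,6 dof=1 J1 → L=9 J1=6 J2=3
R@8,3 dof=1 J1 → L=9 J1=7 J2=3
add link → L=10 J1=7 J2=3
PS@6,9 dof=2 J2 → L=10 J1=7 J2=4
M=3(L−1)−2J1−J2=3·9−2·7−4=9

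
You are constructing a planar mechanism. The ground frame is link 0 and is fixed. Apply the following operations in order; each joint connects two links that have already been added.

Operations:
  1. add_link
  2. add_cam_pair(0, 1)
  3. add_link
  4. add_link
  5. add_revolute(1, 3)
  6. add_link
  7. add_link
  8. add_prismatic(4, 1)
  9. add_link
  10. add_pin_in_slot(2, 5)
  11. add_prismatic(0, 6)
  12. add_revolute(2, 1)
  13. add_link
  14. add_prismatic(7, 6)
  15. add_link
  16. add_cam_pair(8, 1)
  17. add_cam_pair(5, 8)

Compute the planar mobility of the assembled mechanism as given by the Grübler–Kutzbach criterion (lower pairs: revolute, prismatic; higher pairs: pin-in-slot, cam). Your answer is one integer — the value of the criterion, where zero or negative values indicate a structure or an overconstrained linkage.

(L,J1,J2)=(1,0,0); link0 fixed
link1: (2,0,0)
C 0-1 [J2]: (2,0,1)
link2: (3,0,1)
link3: (4,0,1)
R 1-3 [J1]: (4,1,1)
link4: (5,1,1)
link5: (6,1,1)
P 4-1 [J1]: (6,2,1)
link6: (7,2,1)
PS 2-5 [J2]: (7,2,2)
P 0-6 [J1]: (7,3,2)
R 2-1 [J1]: (7,4,2)
link7: (8,4,2)
P 7-6 [J1]: (8,5,2)
link8: (9,5,2)
C 8-1 [J2]: (9,5,3)
C 5-8 [J2]: (9,5,4)
Grübler: 3·8 − 2·5 − 4 = 10

M = 10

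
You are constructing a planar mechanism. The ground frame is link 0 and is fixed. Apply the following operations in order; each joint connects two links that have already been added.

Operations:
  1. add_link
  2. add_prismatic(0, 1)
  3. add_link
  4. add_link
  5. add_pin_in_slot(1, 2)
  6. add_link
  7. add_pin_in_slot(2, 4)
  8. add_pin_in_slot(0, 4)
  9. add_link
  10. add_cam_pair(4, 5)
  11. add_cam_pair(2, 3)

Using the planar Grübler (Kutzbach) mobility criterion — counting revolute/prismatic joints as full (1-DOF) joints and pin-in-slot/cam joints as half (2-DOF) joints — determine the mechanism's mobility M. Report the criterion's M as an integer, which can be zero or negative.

ground; <1,0,0>
#1 <2,0,0>
P:0↔1 J1 <2,1,0>
#2 <3,1,0>
#3 <4,1,0>
PS:1↔2 J2 <4,1,1>
#4 <5,1,1>
PS:2↔4 J2 <5,1,2>
PS:0↔4 J2 <5,1,3>
#5 <6,1,3>
C:4↔5 J2 <6,1,4>
C:2↔3 J2 <6,1,5>
3×5 − 2×1 − 1×5 = 8

M = 8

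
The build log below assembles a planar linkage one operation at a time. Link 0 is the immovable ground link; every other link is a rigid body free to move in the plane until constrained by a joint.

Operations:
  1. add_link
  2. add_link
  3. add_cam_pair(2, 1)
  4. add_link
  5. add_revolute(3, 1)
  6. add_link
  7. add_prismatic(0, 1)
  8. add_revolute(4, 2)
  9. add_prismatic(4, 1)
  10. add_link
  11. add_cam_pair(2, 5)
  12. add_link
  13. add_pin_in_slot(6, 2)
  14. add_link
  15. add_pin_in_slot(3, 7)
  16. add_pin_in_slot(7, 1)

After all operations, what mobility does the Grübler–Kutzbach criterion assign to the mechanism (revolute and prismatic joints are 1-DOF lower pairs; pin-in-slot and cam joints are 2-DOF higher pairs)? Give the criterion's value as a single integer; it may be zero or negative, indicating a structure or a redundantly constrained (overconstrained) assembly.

M = 8

L=1 J1=0 J2=0
add link → L=2 J1=0 J2=0
add link → L=3 J1=0 J2=0
C@2,1 dof=2 J2 → L=3 J1=0 J2=1
add link → L=4 J1=0 J2=1
R@3,1 dof=1 J1 → L=4 J1=1 J2=1
add link → L=5 J1=1 J2=1
P@0,1 dof=1 J1 → L=5 J1=2 J2=1
R@4,2 dof=1 J1 → L=5 J1=3 J2=1
P@4,1 dof=1 J1 → L=5 J1=4 J2=1
add link → L=6 J1=4 J2=1
C@2,5 dof=2 J2 → L=6 J1=4 J2=2
add link → L=7 J1=4 J2=2
PS@6,2 dof=2 J2 → L=7 J1=4 J2=3
add link → L=8 J1=4 J2=3
PS@3,7 dof=2 J2 → L=8 J1=4 J2=4
PS@7,1 dof=2 J2 → L=8 J1=4 J2=5
M=3(L−1)−2J1−J2=3·7−2·4−5=8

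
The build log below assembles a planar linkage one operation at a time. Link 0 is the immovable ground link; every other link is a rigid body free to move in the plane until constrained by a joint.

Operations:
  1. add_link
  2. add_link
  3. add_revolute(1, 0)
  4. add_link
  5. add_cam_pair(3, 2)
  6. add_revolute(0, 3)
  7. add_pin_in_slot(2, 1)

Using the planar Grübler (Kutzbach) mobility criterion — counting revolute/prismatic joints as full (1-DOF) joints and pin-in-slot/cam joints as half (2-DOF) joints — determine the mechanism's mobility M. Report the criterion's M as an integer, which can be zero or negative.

ground; <1,0,0>
#1 <2,0,0>
#2 <3,0,0>
R:1↔0 J1 <3,1,0>
#3 <4,1,0>
C:3↔2 J2 <4,1,1>
R:0↔3 J1 <4,2,1>
PS:2↔1 J2 <4,2,2>
3×3 − 2×2 − 1×2 = 3

M = 3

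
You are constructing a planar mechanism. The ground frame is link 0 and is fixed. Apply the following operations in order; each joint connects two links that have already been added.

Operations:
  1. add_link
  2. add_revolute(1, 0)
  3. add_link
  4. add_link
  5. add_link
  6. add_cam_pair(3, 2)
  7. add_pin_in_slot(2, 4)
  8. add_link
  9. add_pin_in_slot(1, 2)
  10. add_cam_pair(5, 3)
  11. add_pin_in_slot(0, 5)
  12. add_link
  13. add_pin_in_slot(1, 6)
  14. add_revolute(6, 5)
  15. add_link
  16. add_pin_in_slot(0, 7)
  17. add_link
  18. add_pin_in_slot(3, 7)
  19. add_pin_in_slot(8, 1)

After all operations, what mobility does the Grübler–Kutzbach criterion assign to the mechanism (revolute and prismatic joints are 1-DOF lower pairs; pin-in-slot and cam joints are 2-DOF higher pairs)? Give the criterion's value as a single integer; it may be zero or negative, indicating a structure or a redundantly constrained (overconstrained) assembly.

(L,J1,J2)=(1,0,0); link0 fixed
link1: (2,0,0)
R 1-0 [J1]: (2,1,0)
link2: (3,1,0)
link3: (4,1,0)
link4: (5,1,0)
C 3-2 [J2]: (5,1,1)
PS 2-4 [J2]: (5,1,2)
link5: (6,1,2)
PS 1-2 [J2]: (6,1,3)
C 5-3 [J2]: (6,1,4)
PS 0-5 [J2]: (6,1,5)
link6: (7,1,5)
PS 1-6 [J2]: (7,1,6)
R 6-5 [J1]: (7,2,6)
link7: (8,2,6)
PS 0-7 [J2]: (8,2,7)
link8: (9,2,7)
PS 3-7 [J2]: (9,2,8)
PS 8-1 [J2]: (9,2,9)
Grübler: 3·8 − 2·2 − 9 = 11

M = 11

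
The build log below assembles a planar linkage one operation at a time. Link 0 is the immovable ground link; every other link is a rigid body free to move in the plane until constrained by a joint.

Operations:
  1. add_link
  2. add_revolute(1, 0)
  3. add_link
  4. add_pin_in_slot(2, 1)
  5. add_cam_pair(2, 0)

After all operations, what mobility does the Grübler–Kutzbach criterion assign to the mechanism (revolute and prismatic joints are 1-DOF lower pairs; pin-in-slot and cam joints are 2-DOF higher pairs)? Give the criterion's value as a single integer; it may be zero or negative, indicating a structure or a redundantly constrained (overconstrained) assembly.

(L,J1,J2)=(1,0,0); link0 fixed
link1: (2,0,0)
R 1-0 [J1]: (2,1,0)
link2: (3,1,0)
PS 2-1 [J2]: (3,1,1)
C 2-0 [J2]: (3,1,2)
Grübler: 3·2 − 2·1 − 2 = 2

M = 2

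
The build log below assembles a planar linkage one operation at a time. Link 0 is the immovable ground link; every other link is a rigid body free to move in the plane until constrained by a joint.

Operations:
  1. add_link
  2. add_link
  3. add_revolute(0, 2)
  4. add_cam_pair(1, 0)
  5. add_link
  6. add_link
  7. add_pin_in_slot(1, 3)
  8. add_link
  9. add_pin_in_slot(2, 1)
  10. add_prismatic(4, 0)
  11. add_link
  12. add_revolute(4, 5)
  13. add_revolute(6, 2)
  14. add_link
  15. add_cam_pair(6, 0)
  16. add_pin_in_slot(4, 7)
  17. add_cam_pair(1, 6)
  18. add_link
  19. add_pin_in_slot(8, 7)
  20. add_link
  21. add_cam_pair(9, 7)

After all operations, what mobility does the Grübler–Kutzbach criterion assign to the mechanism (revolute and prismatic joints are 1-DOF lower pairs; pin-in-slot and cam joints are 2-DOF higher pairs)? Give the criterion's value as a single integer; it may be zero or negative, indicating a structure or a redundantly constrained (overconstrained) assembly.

M = 11

[1;0;0] (link 0 is ground)
L+ [2;0;0]
L+ [3;0;0]
R(0,2)∈J1 [3;1;0]
C(1,0)∈J2 [3;1;1]
L+ [4;1;1]
L+ [5;1;1]
PS(1,3)∈J2 [5;1;2]
L+ [6;1;2]
PS(2,1)∈J2 [6;1;3]
P(4,0)∈J1 [6;2;3]
L+ [7;2;3]
R(4,5)∈J1 [7;3;3]
R(6,2)∈J1 [7;4;3]
L+ [8;4;3]
C(6,0)∈J2 [8;4;4]
PS(4,7)∈J2 [8;4;5]
C(1,6)∈J2 [8;4;6]
L+ [9;4;6]
PS(8,7)∈J2 [9;4;7]
L+ [10;4;7]
C(9,7)∈J2 [10;4;8]
mobility = 27 − 8 − 8 = 11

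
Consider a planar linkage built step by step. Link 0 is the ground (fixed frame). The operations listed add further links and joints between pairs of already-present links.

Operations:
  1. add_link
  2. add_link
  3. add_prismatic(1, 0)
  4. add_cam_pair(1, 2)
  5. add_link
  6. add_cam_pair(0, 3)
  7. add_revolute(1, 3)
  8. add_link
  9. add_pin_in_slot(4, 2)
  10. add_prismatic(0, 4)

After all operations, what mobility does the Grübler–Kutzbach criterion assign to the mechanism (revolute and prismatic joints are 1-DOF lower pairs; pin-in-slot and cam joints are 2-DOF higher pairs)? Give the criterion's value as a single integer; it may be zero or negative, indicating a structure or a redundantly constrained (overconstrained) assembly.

M = 3

L=1 J1=0 J2=0
add link → L=2 J1=0 J2=0
add link → L=3 J1=0 J2=0
P@1,0 dof=1 J1 → L=3 J1=1 J2=0
C@1,2 dof=2 J2 → L=3 J1=1 J2=1
add link → L=4 J1=1 J2=1
C@0,3 dof=2 J2 → L=4 J1=1 J2=2
R@1,3 dof=1 J1 → L=4 J1=2 J2=2
add link → L=5 J1=2 J2=2
PS@4,2 dof=2 J2 → L=5 J1=2 J2=3
P@0,4 dof=1 J1 → L=5 J1=3 J2=3
M=3(L−1)−2J1−J2=3·4−2·3−3=3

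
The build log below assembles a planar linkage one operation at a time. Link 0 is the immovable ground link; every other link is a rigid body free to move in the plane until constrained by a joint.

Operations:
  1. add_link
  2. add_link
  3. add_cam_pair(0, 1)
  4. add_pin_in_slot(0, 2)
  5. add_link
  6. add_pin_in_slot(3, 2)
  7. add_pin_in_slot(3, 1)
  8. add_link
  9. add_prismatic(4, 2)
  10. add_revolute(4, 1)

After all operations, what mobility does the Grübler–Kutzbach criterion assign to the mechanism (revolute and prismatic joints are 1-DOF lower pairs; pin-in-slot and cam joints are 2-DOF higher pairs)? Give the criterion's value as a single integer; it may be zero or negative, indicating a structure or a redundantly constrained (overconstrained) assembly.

M = 4

link 0 = ground. State L|J1|J2 = 1|0|0
+link1  2|0|0
+link2  3|0|0
C(0,1) f=2→J2  3|0|1
PS(0,2) f=2→J2  3|0|2
+link3  4|0|2
PS(3,2) f=2→J2  4|0|3
PS(3,1) f=2→J2  4|0|4
+link4  5|0|4
P(4,2) f=1→J1  5|1|4
R(4,1) f=1→J1  5|2|4
M = 3(5−1)−2·2−4 = 12−4−4 = 4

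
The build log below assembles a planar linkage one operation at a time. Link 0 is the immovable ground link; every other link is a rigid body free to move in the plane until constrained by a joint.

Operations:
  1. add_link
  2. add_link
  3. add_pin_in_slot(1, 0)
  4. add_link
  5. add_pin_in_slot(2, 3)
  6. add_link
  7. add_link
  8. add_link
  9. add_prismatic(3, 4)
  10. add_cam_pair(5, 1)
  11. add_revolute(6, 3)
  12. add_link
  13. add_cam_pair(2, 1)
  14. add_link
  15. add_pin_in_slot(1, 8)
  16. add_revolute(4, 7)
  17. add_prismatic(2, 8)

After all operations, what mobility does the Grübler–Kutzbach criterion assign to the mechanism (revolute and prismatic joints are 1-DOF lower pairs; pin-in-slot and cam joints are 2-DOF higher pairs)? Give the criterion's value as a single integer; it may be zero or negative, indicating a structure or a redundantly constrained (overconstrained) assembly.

M = 11

(L,J1,J2)=(1,0,0); link0 fixed
link1: (2,0,0)
link2: (3,0,0)
PS 1-0 [J2]: (3,0,1)
link3: (4,0,1)
PS 2-3 [J2]: (4,0,2)
link4: (5,0,2)
link5: (6,0,2)
link6: (7,0,2)
P 3-4 [J1]: (7,1,2)
C 5-1 [J2]: (7,1,3)
R 6-3 [J1]: (7,2,3)
link7: (8,2,3)
C 2-1 [J2]: (8,2,4)
link8: (9,2,4)
PS 1-8 [J2]: (9,2,5)
R 4-7 [J1]: (9,3,5)
P 2-8 [J1]: (9,4,5)
Grübler: 3·8 − 2·4 − 5 = 11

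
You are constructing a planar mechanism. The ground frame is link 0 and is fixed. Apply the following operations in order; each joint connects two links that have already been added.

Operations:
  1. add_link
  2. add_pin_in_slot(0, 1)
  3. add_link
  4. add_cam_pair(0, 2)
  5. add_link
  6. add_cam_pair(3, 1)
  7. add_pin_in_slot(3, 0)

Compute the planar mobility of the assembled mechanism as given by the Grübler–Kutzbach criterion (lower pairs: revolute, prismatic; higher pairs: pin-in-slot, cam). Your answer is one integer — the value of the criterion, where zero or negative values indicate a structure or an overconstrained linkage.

ground; <1,0,0>
#1 <2,0,0>
PS:0↔1 J2 <2,0,1>
#2 <3,0,1>
C:0↔2 J2 <3,0,2>
#3 <4,0,2>
C:3↔1 J2 <4,0,3>
PS:3↔0 J2 <4,0,4>
3×3 − 2×0 − 1×4 = 5

M = 5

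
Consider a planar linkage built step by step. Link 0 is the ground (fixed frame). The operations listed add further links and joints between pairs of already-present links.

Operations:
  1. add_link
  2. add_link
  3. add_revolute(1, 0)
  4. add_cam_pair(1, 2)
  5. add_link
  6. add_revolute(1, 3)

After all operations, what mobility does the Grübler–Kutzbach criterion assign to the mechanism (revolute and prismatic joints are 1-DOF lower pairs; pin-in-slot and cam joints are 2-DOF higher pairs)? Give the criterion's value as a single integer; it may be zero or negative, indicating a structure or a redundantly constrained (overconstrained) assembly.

M = 4

ground; <1,0,0>
#1 <2,0,0>
#2 <3,0,0>
R:1↔0 J1 <3,1,0>
C:1↔2 J2 <3,1,1>
#3 <4,1,1>
R:1↔3 J1 <4,2,1>
3×3 − 2×2 − 1×1 = 4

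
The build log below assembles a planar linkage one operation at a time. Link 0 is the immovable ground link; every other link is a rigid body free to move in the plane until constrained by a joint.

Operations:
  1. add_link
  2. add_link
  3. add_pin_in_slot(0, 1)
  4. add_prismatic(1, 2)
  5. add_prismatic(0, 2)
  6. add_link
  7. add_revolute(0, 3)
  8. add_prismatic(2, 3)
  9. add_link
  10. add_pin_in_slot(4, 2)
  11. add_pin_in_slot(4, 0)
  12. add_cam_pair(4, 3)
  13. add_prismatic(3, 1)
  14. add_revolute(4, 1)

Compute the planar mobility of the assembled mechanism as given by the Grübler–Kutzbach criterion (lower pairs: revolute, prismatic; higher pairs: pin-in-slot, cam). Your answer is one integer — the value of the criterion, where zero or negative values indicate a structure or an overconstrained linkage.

ground; <1,0,0>
#1 <2,0,0>
#2 <3,0,0>
PS:0↔1 J2 <3,0,1>
P:1↔2 J1 <3,1,1>
P:0↔2 J1 <3,2,1>
#3 <4,2,1>
R:0↔3 J1 <4,3,1>
P:2↔3 J1 <4,4,1>
#4 <5,4,1>
PS:4↔2 J2 <5,4,2>
PS:4↔0 J2 <5,4,3>
C:4↔3 J2 <5,4,4>
P:3↔1 J1 <5,5,4>
R:4↔1 J1 <5,6,4>
3×4 − 2×6 − 1×4 = -4

M = -4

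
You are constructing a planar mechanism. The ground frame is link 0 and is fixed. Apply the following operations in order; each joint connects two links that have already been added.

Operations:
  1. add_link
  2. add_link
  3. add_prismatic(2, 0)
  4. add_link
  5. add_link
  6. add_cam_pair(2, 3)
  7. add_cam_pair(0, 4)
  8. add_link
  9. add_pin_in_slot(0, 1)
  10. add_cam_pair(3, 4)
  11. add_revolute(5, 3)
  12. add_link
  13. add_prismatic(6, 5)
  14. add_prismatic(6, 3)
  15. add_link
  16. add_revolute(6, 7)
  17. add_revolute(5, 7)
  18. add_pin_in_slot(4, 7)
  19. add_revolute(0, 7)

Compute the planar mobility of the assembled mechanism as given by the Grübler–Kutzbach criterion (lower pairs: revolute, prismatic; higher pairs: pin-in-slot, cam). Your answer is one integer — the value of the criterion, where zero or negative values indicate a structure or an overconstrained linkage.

M = 2

[1;0;0] (link 0 is ground)
L+ [2;0;0]
L+ [3;0;0]
P(2,0)∈J1 [3;1;0]
L+ [4;1;0]
L+ [5;1;0]
C(2,3)∈J2 [5;1;1]
C(0,4)∈J2 [5;1;2]
L+ [6;1;2]
PS(0,1)∈J2 [6;1;3]
C(3,4)∈J2 [6;1;4]
R(5,3)∈J1 [6;2;4]
L+ [7;2;4]
P(6,5)∈J1 [7;3;4]
P(6,3)∈J1 [7;4;4]
L+ [8;4;4]
R(6,7)∈J1 [8;5;4]
R(5,7)∈J1 [8;6;4]
PS(4,7)∈J2 [8;6;5]
R(0,7)∈J1 [8;7;5]
mobility = 21 − 14 − 5 = 2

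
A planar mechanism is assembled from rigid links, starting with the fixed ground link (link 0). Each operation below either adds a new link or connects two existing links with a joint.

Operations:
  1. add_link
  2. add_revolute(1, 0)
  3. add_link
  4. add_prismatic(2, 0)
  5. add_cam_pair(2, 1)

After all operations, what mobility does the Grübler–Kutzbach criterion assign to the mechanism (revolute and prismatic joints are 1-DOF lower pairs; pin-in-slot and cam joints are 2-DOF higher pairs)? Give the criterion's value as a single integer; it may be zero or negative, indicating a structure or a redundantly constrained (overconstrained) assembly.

M = 1

ground; <1,0,0>
#1 <2,0,0>
R:1↔0 J1 <2,1,0>
#2 <3,1,0>
P:2↔0 J1 <3,2,0>
C:2↔1 J2 <3,2,1>
3×2 − 2×2 − 1×1 = 1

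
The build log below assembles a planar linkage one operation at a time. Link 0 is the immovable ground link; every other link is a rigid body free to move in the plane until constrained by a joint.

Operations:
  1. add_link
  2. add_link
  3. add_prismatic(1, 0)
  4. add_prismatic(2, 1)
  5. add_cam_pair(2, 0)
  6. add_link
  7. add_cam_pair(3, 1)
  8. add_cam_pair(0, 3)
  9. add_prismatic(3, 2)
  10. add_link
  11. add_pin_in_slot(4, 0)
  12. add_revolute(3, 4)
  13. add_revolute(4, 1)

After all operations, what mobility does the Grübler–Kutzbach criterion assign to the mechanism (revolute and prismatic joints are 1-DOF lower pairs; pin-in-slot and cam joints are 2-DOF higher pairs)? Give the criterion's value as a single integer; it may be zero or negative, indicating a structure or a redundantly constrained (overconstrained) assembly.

ground; <1,0,0>
#1 <2,0,0>
#2 <3,0,0>
P:1↔0 J1 <3,1,0>
P:2↔1 J1 <3,2,0>
C:2↔0 J2 <3,2,1>
#3 <4,2,1>
C:3↔1 J2 <4,2,2>
C:0↔3 J2 <4,2,3>
P:3↔2 J1 <4,3,3>
#4 <5,3,3>
PS:4↔0 J2 <5,3,4>
R:3↔4 J1 <5,4,4>
R:4↔1 J1 <5,5,4>
3×4 − 2×5 − 1×4 = -2

M = -2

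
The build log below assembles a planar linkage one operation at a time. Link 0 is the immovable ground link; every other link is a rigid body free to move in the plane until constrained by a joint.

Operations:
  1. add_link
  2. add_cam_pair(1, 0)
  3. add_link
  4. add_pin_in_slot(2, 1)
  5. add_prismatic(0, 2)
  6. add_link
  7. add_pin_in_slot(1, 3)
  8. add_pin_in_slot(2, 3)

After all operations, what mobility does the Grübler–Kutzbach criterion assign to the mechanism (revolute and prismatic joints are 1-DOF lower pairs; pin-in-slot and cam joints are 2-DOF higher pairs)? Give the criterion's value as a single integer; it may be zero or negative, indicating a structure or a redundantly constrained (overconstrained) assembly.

ground; <1,0,0>
#1 <2,0,0>
C:1↔0 J2 <2,0,1>
#2 <3,0,1>
PS:2↔1 J2 <3,0,2>
P:0↔2 J1 <3,1,2>
#3 <4,1,2>
PS:1↔3 J2 <4,1,3>
PS:2↔3 J2 <4,1,4>
3×3 − 2×1 − 1×4 = 3

M = 3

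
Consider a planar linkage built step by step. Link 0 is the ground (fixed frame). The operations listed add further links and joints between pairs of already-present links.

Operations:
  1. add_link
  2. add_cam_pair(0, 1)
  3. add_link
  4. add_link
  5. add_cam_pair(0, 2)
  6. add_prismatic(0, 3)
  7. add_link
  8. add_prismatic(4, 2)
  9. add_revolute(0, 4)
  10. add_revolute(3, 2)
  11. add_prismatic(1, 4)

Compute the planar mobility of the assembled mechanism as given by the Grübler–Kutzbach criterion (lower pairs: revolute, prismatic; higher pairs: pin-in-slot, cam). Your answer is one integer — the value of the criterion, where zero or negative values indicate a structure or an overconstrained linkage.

M = 0

[1;0;0] (link 0 is ground)
L+ [2;0;0]
C(0,1)∈J2 [2;0;1]
L+ [3;0;1]
L+ [4;0;1]
C(0,2)∈J2 [4;0;2]
P(0,3)∈J1 [4;1;2]
L+ [5;1;2]
P(4,2)∈J1 [5;2;2]
R(0,4)∈J1 [5;3;2]
R(3,2)∈J1 [5;4;2]
P(1,4)∈J1 [5;5;2]
mobility = 12 − 10 − 2 = 0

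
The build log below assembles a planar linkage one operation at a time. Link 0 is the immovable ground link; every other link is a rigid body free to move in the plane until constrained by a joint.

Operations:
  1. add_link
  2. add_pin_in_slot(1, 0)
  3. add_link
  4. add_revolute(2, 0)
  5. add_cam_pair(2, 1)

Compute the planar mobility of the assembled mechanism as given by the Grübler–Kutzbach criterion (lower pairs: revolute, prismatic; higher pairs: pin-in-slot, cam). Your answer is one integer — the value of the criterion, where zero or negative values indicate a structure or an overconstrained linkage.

link 0 = ground. State L|J1|J2 = 1|0|0
+link1  2|0|0
PS(1,0) f=2→J2  2|0|1
+link2  3|0|1
R(2,0) f=1→J1  3|1|1
C(2,1) f=2→J2  3|1|2
M = 3(3−1)−2·1−2 = 6−2−2 = 2

M = 2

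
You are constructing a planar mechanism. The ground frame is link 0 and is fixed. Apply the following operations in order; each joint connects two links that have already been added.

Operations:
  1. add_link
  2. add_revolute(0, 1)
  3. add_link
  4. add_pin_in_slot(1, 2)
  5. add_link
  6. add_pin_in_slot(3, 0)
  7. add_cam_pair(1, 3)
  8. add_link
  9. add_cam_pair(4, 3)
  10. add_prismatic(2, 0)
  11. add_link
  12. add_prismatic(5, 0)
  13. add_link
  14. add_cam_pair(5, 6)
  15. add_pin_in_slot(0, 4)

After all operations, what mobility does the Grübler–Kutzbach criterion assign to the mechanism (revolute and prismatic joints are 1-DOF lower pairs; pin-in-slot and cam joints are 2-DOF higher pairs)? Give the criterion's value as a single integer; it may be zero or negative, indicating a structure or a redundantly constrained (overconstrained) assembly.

M = 6

link 0 = ground. State L|J1|J2 = 1|0|0
+link1  2|0|0
R(0,1) f=1→J1  2|1|0
+link2  3|1|0
PS(1,2) f=2→J2  3|1|1
+link3  4|1|1
PS(3,0) f=2→J2  4|1|2
C(1,3) f=2→J2  4|1|3
+link4  5|1|3
C(4,3) f=2→J2  5|1|4
P(2,0) f=1→J1  5|2|4
+link5  6|2|4
P(5,0) f=1→J1  6|3|4
+link6  7|3|4
C(5,6) f=2→J2  7|3|5
PS(0,4) f=2→J2  7|3|6
M = 3(7−1)−2·3−6 = 18−6−6 = 6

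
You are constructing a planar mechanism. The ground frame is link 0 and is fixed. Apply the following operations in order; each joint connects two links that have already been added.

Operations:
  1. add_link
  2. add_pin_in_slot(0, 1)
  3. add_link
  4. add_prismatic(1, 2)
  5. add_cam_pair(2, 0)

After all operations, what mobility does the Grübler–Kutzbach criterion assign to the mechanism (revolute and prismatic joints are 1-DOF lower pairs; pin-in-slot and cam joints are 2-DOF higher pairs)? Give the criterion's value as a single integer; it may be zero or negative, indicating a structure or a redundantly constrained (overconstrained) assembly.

M = 2

link 0 = ground. State L|J1|J2 = 1|0|0
+link1  2|0|0
PS(0,1) f=2→J2  2|0|1
+link2  3|0|1
P(1,2) f=1→J1  3|1|1
C(2,0) f=2→J2  3|1|2
M = 3(3−1)−2·1−2 = 6−2−2 = 2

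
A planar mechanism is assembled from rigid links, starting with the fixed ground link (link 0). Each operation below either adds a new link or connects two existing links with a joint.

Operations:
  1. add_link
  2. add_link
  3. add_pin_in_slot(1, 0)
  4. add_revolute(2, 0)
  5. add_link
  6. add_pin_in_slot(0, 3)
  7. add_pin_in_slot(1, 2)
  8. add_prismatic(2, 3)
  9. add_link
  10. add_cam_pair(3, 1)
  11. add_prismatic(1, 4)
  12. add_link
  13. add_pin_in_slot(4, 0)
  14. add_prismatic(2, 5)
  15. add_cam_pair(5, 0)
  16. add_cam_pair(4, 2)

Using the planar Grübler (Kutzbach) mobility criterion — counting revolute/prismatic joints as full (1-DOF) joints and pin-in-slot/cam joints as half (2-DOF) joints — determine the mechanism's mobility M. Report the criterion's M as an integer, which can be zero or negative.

(L,J1,J2)=(1,0,0); link0 fixed
link1: (2,0,0)
link2: (3,0,0)
PS 1-0 [J2]: (3,0,1)
R 2-0 [J1]: (3,1,1)
link3: (4,1,1)
PS 0-3 [J2]: (4,1,2)
PS 1-2 [J2]: (4,1,3)
P 2-3 [J1]: (4,2,3)
link4: (5,2,3)
C 3-1 [J2]: (5,2,4)
P 1-4 [J1]: (5,3,4)
link5: (6,3,4)
PS 4-0 [J2]: (6,3,5)
P 2-5 [J1]: (6,4,5)
C 5-0 [J2]: (6,4,6)
C 4-2 [J2]: (6,4,7)
Grübler: 3·5 − 2·4 − 7 = 0

M = 0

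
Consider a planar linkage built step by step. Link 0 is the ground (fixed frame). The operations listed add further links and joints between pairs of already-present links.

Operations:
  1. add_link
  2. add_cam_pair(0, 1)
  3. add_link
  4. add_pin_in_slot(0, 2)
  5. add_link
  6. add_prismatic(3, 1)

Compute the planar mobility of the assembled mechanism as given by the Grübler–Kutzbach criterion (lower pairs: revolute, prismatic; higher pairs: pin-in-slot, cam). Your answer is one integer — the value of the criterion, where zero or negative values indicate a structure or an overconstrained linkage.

M = 5

(L,J1,J2)=(1,0,0); link0 fixed
link1: (2,0,0)
C 0-1 [J2]: (2,0,1)
link2: (3,0,1)
PS 0-2 [J2]: (3,0,2)
link3: (4,0,2)
P 3-1 [J1]: (4,1,2)
Grübler: 3·3 − 2·1 − 2 = 5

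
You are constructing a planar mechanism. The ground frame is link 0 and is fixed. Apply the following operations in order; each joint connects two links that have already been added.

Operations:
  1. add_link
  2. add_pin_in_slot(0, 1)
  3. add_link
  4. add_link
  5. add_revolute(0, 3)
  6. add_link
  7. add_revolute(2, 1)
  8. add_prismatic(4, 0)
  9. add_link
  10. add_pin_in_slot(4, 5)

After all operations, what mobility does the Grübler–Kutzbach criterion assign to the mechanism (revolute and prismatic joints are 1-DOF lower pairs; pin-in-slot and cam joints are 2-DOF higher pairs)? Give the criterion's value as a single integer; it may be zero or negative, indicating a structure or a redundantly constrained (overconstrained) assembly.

(L,J1,J2)=(1,0,0); link0 fixed
link1: (2,0,0)
PS 0-1 [J2]: (2,0,1)
link2: (3,0,1)
link3: (4,0,1)
R 0-3 [J1]: (4,1,1)
link4: (5,1,1)
R 2-1 [J1]: (5,2,1)
P 4-0 [J1]: (5,3,1)
link5: (6,3,1)
PS 4-5 [J2]: (6,3,2)
Grübler: 3·5 − 2·3 − 2 = 7

M = 7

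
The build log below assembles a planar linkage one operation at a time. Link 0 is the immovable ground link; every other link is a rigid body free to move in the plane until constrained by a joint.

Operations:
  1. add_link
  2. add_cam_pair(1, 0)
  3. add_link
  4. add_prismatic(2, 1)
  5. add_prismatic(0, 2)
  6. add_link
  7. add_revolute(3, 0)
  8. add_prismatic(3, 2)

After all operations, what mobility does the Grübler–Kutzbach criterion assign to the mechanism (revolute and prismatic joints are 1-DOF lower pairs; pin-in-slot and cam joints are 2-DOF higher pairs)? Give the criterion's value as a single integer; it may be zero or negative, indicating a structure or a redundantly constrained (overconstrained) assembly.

M = 0

ground; <1,0,0>
#1 <2,0,0>
C:1↔0 J2 <2,0,1>
#2 <3,0,1>
P:2↔1 J1 <3,1,1>
P:0↔2 J1 <3,2,1>
#3 <4,2,1>
R:3↔0 J1 <4,3,1>
P:3↔2 J1 <4,4,1>
3×3 − 2×4 − 1×1 = 0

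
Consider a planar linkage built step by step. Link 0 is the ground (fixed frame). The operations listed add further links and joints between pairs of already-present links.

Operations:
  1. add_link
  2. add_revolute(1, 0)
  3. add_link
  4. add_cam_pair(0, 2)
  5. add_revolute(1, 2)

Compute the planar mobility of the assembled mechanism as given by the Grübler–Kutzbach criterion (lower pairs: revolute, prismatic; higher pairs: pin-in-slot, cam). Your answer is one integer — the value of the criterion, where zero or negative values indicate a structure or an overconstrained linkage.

M = 1

ground; <1,0,0>
#1 <2,0,0>
R:1↔0 J1 <2,1,0>
#2 <3,1,0>
C:0↔2 J2 <3,1,1>
R:1↔2 J1 <3,2,1>
3×2 − 2×2 − 1×1 = 1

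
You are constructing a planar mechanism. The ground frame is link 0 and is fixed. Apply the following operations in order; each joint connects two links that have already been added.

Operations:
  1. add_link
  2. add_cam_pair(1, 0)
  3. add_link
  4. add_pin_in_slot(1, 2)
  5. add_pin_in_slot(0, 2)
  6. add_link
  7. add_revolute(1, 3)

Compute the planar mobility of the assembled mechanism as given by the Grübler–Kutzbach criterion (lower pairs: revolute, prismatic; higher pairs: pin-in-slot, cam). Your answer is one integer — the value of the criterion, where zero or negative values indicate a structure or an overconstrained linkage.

link 0 = ground. State L|J1|J2 = 1|0|0
+link1  2|0|0
C(1,0) f=2→J2  2|0|1
+link2  3|0|1
PS(1,2) f=2→J2  3|0|2
PS(0,2) f=2→J2  3|0|3
+link3  4|0|3
R(1,3) f=1→J1  4|1|3
M = 3(4−1)−2·1−3 = 9−2−3 = 4

M = 4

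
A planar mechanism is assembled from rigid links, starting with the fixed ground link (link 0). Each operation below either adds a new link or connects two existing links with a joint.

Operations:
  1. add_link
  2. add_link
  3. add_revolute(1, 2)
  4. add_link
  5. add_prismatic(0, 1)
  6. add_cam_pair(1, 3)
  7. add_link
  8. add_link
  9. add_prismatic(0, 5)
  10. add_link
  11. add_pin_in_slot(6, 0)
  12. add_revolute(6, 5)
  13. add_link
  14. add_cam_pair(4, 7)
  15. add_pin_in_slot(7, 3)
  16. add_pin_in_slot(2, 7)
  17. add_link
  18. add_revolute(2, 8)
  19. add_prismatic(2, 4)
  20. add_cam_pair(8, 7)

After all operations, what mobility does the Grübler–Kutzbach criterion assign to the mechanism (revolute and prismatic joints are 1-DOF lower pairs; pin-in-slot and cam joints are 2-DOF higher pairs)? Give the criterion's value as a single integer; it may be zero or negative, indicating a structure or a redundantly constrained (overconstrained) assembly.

M = 6

[1;0;0] (link 0 is ground)
L+ [2;0;0]
L+ [3;0;0]
R(1,2)∈J1 [3;1;0]
L+ [4;1;0]
P(0,1)∈J1 [4;2;0]
C(1,3)∈J2 [4;2;1]
L+ [5;2;1]
L+ [6;2;1]
P(0,5)∈J1 [6;3;1]
L+ [7;3;1]
PS(6,0)∈J2 [7;3;2]
R(6,5)∈J1 [7;4;2]
L+ [8;4;2]
C(4,7)∈J2 [8;4;3]
PS(7,3)∈J2 [8;4;4]
PS(2,7)∈J2 [8;4;5]
L+ [9;4;5]
R(2,8)∈J1 [9;5;5]
P(2,4)∈J1 [9;6;5]
C(8,7)∈J2 [9;6;6]
mobility = 24 − 12 − 6 = 6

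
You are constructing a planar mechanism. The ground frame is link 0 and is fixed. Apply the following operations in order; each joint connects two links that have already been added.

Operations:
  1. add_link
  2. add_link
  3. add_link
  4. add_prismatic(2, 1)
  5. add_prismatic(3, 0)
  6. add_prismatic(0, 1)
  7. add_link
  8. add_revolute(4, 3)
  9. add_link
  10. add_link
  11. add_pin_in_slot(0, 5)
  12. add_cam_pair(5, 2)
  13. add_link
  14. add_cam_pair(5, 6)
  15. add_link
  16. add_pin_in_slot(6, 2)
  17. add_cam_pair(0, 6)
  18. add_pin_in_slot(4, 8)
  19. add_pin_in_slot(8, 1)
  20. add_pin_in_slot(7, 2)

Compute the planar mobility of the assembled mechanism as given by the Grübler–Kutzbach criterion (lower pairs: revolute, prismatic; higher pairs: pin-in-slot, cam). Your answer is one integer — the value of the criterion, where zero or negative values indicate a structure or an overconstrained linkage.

M = 8

link 0 = ground. State L|J1|J2 = 1|0|0
+link1  2|0|0
+link2  3|0|0
+link3  4|0|0
P(2,1) f=1→J1  4|1|0
P(3,0) f=1→J1  4|2|0
P(0,1) f=1→J1  4|3|0
+link4  5|3|0
R(4,3) f=1→J1  5|4|0
+link5  6|4|0
+link6  7|4|0
PS(0,5) f=2→J2  7|4|1
C(5,2) f=2→J2  7|4|2
+link7  8|4|2
C(5,6) f=2→J2  8|4|3
+link8  9|4|3
PS(6,2) f=2→J2  9|4|4
C(0,6) f=2→J2  9|4|5
PS(4,8) f=2→J2  9|4|6
PS(8,1) f=2→J2  9|4|7
PS(7,2) f=2→J2  9|4|8
M = 3(9−1)−2·4−8 = 24−8−8 = 8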